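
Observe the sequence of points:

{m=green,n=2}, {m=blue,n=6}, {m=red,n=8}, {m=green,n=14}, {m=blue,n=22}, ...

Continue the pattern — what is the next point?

M: repeats green → blue → red; green, blue, red, green, blue → red.
For the n, each term is the sum of the two before it: 2, 6, 8, 14, 22 → 36.
Combining the parts gives {m=red,n=36}.

{m=red,n=36}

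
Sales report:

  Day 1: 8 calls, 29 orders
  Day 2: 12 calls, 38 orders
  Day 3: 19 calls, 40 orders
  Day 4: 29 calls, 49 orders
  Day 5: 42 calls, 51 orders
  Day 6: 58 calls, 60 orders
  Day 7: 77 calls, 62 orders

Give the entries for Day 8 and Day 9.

Calls: differences are 4, 7, 10, … (increasing by 3 each time); 8, 12, 19, 29, 42, 58, 77 → 99 → 124.
Orders — alternating steps +9, +2, +9, +2, …: 29, 38, 40, 49, 51, 60, 62 → 71 → 73.
Putting the parts together: 99 calls, 71 orders and then 124 calls, 73 orders.

99 calls, 71 orders; 124 calls, 73 orders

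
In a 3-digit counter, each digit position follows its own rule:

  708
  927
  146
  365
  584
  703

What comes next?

922

First digit goes 7, 9, 1, 3, 5, 7 → 9 (+2 each step, mod 10).
Second digit: +2 each step, mod 10, so 0, 2, 4, 6, 8, 0 → 2.
Third digit: 8, 7, 6, 5, 4, 3 → 2 (−1 each step, mod 10).
Putting it together: 922.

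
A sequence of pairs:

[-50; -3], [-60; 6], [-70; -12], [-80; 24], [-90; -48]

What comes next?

First part: -50, -60, -70, -80, -90 → -100 (−10 each step).
Second part goes -3, 6, -12, 24, -48 → 96 (×(-2) each step).
Combining the parts gives [-100; 96].

[-100; 96]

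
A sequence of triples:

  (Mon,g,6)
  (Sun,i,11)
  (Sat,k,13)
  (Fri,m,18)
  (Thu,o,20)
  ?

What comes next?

Day: Mon, Sun, Sat, Fri, Thu → Wed (runs backward through the weekdays Mon→Sun).
Letter: g, i, k, m, o → q (letters move forward 2 places in the alphabet).
For the third part, alternating steps +5, +2, +5, +2, …: 6, 11, 13, 18, 20 → 25.
Combining the parts gives (Wed,q,25).

(Wed,q,25)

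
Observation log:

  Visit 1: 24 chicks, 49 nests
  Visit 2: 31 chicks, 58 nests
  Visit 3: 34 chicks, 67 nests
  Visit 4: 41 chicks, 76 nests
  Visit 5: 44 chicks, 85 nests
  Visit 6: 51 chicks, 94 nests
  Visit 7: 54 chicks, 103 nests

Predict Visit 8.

61 chicks, 112 nests

Chicks: alternating steps +7, +3, +7, +3, …, so 24, 31, 34, 41, 44, 51, 54 → 61.
Nests: +9 each step, so 49, 58, 67, 76, 85, 94, 103 → 112.
Combining the parts gives 61 chicks, 112 nests.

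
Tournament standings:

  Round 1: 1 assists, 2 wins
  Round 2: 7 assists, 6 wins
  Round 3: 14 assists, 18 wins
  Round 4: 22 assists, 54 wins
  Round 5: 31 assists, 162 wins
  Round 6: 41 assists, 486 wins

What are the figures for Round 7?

For the assists, differences are 6, 7, 8, … (increasing by 1 each time): 1, 7, 14, 22, 31, 41 → 52.
Wins: 2, 6, 18, 54, 162, 486 → 1458 (×3 each step).
So the next line is 52 assists, 1458 wins.

52 assists, 1458 wins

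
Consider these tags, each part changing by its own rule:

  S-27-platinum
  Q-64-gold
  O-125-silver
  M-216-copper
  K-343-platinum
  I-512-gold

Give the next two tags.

G-729-silver, E-1000-copper

Letter: letters move back 2 places in the alphabet; S, Q, O, M, K, I → G → E.
Second component: 27, 64, 125, 216, 343, 512 → 729 → 1000 (perfect cubes: 3³, 4³, 5³, …).
Metal — repeats platinum → gold → silver → copper: platinum, gold, silver, copper, platinum, gold → silver → copper.
Putting the parts together: G-729-silver and then E-1000-copper.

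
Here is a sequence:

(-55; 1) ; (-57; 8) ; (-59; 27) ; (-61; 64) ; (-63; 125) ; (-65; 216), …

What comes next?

(-67; 343)

For the first slot, −2 each step: -55, -57, -59, -61, -63, -65 → -67.
For the second slot, perfect cubes: 1³, 2³, 3³, …: 1, 8, 27, 64, 125, 216 → 343.
Combining the parts gives (-67; 343).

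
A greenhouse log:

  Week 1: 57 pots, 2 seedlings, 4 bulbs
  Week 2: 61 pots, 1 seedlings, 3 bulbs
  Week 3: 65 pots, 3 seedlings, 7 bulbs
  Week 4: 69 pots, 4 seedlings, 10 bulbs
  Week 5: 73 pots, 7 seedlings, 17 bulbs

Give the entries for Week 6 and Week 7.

77 pots, 11 seedlings, 27 bulbs; 81 pots, 18 seedlings, 44 bulbs

For the pots, +4 each step: 57, 61, 65, 69, 73 → 77 → 81.
For the seedlings, each term is the sum of the two before it: 2, 1, 3, 4, 7 → 11 → 18.
Bulbs: each term is the sum of the two before it; 4, 3, 7, 10, 17 → 27 → 44.
So the next two records are 77 pots, 11 seedlings, 27 bulbs and 81 pots, 18 seedlings, 44 bulbs.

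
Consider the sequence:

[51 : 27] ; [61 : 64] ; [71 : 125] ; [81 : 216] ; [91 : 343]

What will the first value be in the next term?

First value: 51, 61, 71, 81, 91 → 101 (+10 each step).
Second value: 27, 64, 125, 216, 343 → 512 (perfect cubes: 3³, 4³, 5³, …).

101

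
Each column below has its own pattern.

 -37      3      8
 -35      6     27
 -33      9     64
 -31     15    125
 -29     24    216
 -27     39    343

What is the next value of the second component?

63

First component — +2 each step: -37, -35, -33, -31, -29, -27 → -25.
Second component: each term is the sum of the two before it; 3, 6, 9, 15, 24, 39 → 63.
For the third component, perfect cubes: 2³, 3³, 4³, …: 8, 27, 64, 125, 216, 343 → 512.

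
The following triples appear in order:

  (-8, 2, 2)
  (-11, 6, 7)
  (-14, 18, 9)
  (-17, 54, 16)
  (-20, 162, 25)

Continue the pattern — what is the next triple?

First coordinate goes -8, -11, -14, -17, -20 → -23 (−3 each step).
Second coordinate: ×3 each step, so 2, 6, 18, 54, 162 → 486.
Third coordinate: 2, 7, 9, 16, 25 → 41 (each term is the sum of the two before it).
Putting it together: (-23, 486, 41).

(-23, 486, 41)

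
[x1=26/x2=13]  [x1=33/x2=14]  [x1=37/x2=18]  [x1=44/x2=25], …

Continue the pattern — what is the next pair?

[x1=48/x2=35]

X1: alternating steps +7, +4, +7, +4, …; 26, 33, 37, 44 → 48.
X2 — differences are 1, 4, 7, … (increasing by 3 each time): 13, 14, 18, 25 → 35.
Combining the parts gives [x1=48/x2=35].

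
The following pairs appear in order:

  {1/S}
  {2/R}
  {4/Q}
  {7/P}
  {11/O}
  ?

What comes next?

{16/N}

For the first entry, differences are 1, 2, 3, … (increasing by 1 each time): 1, 2, 4, 7, 11 → 16.
Letter: letters move back 1 place in the alphabet; S, R, Q, P, O → N.
Putting it together: {16/N}.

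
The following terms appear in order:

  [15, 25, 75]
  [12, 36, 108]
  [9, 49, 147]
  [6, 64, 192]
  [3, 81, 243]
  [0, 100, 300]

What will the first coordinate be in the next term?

First coordinate: −3 each step, so 15, 12, 9, 6, 3, 0 → -3.

-3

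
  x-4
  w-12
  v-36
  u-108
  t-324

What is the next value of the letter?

s

For the letter, letters move back 1 place in the alphabet: x, w, v, u, t → s.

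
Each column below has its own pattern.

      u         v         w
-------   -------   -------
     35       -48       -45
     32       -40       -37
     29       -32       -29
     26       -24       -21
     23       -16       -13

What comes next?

20  -8  -5

Column u goes 35, 32, 29, 26, 23 → 20 (−3 each step).
Column v: +8 each step, so -48, -40, -32, -24, -16 → -8.
Column w: -45, -37, -29, -21, -13 → -5 (always 3 more than the column v).
Putting it together: 20  -8  -5.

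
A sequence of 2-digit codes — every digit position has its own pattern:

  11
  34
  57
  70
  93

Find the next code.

16

For the first digit, +2 each step, mod 10: 1, 3, 5, 7, 9 → 1.
Second digit: +3 each step, mod 10, so 1, 4, 7, 0, 3 → 6.
So the next code is 16.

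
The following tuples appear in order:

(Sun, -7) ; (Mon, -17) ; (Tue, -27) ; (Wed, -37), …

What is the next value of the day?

Thu

Day: runs through the weekdays Mon→Sun; Sun, Mon, Tue, Wed → Thu.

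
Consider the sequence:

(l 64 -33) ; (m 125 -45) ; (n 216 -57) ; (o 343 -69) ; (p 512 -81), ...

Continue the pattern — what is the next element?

Letter goes l, m, n, o, p → q (letters move forward 1 place in the alphabet).
Second component: perfect cubes: 4³, 5³, 6³, …, so 64, 125, 216, 343, 512 → 729.
Third component: −12 each step; -33, -45, -57, -69, -81 → -93.
So the next element is (q 729 -93).

(q 729 -93)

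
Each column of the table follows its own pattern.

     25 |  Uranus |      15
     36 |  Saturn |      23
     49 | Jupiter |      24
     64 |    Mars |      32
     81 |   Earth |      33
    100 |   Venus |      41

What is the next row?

First component goes 25, 36, 49, 64, 81, 100 → 121 (perfect squares: 5², 6², 7², …).
Planet: runs backward through the planets Mercury→Neptune, so Uranus, Saturn, Jupiter, Mars, Earth, Venus → Mercury.
Third component: alternating steps +8, +1, +8, +1, …, so 15, 23, 24, 32, 33, 41 → 42.
So the next row is 121  Mercury  42.

121  Mercury  42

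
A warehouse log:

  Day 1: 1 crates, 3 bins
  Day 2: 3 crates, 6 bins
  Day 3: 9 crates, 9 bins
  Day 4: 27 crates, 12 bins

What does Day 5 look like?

Crates: ×3 each step, so 1, 3, 9, 27 → 81.
Bins: 3, 6, 9, 12 → 15 (+3 each step).
Putting it together: 81 crates, 15 bins.

81 crates, 15 bins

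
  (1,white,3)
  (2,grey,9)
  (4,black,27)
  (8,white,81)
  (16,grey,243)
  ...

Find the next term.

(32,black,729)

First component: ×2 each step; 1, 2, 4, 8, 16 → 32.
Shade goes white, grey, black, white, grey → black (repeats white → grey → black).
Third component — ×3 each step: 3, 9, 27, 81, 243 → 729.
Putting it together: (32,black,729).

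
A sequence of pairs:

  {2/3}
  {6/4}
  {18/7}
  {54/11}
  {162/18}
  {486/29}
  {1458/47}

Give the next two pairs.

First value: 2, 6, 18, 54, 162, 486, 1458 → 4374 → 13122 (×3 each step).
For the second value, each term is the sum of the two before it: 3, 4, 7, 11, 18, 29, 47 → 76 → 123.
So the next two pairs are {4374/76} and {13122/123}.

{4374/76}, {13122/123}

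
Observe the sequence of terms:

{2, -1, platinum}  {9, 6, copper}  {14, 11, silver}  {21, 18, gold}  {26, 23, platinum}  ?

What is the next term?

{33, 30, copper}

For the first value, alternating steps +7, +5, +7, +5, …: 2, 9, 14, 21, 26 → 33.
Second value: -1, 6, 11, 18, 23 → 30 (always 3 less than the first value).
Metal: platinum, copper, silver, gold, platinum → copper (repeats platinum → copper → silver → gold).
Putting it together: {33, 30, copper}.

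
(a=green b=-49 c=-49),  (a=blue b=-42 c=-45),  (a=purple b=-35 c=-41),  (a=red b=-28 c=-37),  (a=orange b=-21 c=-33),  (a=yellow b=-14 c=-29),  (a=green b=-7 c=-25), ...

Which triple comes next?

A: repeats green → blue → purple → red → orange → yellow; green, blue, purple, red, orange, yellow, green → blue.
B: +7 each step, so -49, -42, -35, -28, -21, -14, -7 → 0.
C: +4 each step; -49, -45, -41, -37, -33, -29, -25 → -21.
So the next triple is (a=blue b=0 c=-21).

(a=blue b=0 c=-21)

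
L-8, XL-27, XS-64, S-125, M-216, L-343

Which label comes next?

XL-512

Size: L, XL, XS, S, M, L → XL (repeats L → XL → XS → S → M).
For the second component, perfect cubes: 2³, 3³, 4³, …: 8, 27, 64, 125, 216, 343 → 512.
Combining the parts gives XL-512.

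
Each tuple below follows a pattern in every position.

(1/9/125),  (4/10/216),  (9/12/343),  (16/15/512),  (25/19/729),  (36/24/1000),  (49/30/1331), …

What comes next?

First entry: 1, 4, 9, 16, 25, 36, 49 → 64 (perfect squares: 1², 2², 3², …).
For the second entry, differences are 1, 2, 3, … (increasing by 1 each time): 9, 10, 12, 15, 19, 24, 30 → 37.
Third entry: perfect cubes: 5³, 6³, 7³, …, so 125, 216, 343, 512, 729, 1000, 1331 → 1728.
So the next tuple is (64/37/1728).

(64/37/1728)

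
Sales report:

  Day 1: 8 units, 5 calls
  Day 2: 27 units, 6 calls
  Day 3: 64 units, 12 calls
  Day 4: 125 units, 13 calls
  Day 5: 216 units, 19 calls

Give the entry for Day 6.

Units: perfect cubes: 2³, 3³, 4³, …; 8, 27, 64, 125, 216 → 343.
Calls goes 5, 6, 12, 13, 19 → 20 (alternating steps +1, +6, +1, +6, …).
Combining the parts gives 343 units, 20 calls.

343 units, 20 calls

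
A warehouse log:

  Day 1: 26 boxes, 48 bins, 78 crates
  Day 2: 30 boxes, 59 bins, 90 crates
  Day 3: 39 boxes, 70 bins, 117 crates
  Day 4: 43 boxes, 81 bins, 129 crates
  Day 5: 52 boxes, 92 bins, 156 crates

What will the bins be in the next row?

Bins: 48, 59, 70, 81, 92 → 103 (+11 each step).

103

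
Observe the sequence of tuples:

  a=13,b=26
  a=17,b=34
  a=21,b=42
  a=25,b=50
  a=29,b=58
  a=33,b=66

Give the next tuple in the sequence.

For the a, +4 each step: 13, 17, 21, 25, 29, 33 → 37.
For the b, always 2 × the a: 26, 34, 42, 50, 58, 66 → 74.
Combining the parts gives a=37,b=74.

a=37,b=74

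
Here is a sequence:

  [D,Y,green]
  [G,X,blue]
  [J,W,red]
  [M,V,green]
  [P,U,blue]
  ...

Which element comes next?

First letter goes D, G, J, M, P → S (letters move forward 3 places in the alphabet).
Second letter goes Y, X, W, V, U → T (letters move back 1 place in the alphabet).
Colour goes green, blue, red, green, blue → red (repeats green → blue → red).
Putting it together: [S,T,red].

[S,T,red]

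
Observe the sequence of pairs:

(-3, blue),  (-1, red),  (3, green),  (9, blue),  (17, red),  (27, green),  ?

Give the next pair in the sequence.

(39, blue)

First slot: differences are 2, 4, 6, … (increasing by 2 each time); -3, -1, 3, 9, 17, 27 → 39.
Colour: repeats blue → red → green, so blue, red, green, blue, red, green → blue.
Combining the parts gives (39, blue).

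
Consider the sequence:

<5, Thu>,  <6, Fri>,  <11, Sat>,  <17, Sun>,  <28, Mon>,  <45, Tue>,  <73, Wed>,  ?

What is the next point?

For the first slot, each term is the sum of the two before it: 5, 6, 11, 17, 28, 45, 73 → 118.
Day goes Thu, Fri, Sat, Sun, Mon, Tue, Wed → Thu (runs through the weekdays Mon→Sun).
Combining the parts gives <118, Thu>.

<118, Thu>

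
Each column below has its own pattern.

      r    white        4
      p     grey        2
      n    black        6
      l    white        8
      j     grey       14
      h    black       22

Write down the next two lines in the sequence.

For the letter, letters move back 2 places in the alphabet: r, p, n, l, j, h → f → d.
Shade — repeats white → grey → black: white, grey, black, white, grey, black → white → grey.
Third component: each term is the sum of the two before it; 4, 2, 6, 8, 14, 22 → 36 → 58.
Putting the parts together: f  white  36 and then d  grey  58.

f  white  36; d  grey  58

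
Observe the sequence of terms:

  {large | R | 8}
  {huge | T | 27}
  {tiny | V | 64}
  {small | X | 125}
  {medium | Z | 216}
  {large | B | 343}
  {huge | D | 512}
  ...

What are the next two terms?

Size: repeats large → huge → tiny → small → medium, so large, huge, tiny, small, medium, large, huge → tiny → small.
For the letter, letters move forward 2 places in the alphabet, wrapping Z→A: R, T, V, X, Z, B, D → F → H.
Third value — perfect cubes: 2³, 3³, 4³, …: 8, 27, 64, 125, 216, 343, 512 → 729 → 1000.
So the next two terms are {tiny | F | 729} and {small | H | 1000}.

{tiny | F | 729}, {small | H | 1000}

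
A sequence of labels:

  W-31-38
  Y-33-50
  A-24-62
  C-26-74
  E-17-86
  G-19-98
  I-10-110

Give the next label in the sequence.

K-12-122

Letter: letters move forward 2 places in the alphabet, wrapping Z→A, so W, Y, A, C, E, G, I → K.
Second component goes 31, 33, 24, 26, 17, 19, 10 → 12 (alternating steps +2, −9, +2, −9, …).
Third component — +12 each step: 38, 50, 62, 74, 86, 98, 110 → 122.
Putting it together: K-12-122.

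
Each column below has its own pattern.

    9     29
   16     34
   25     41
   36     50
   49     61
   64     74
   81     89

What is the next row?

For the first component, perfect squares: 3², 4², 5², …: 9, 16, 25, 36, 49, 64, 81 → 100.
Second component: differences are 5, 7, 9, … (increasing by 2 each time); 29, 34, 41, 50, 61, 74, 89 → 106.
Putting it together: 100  106.

100  106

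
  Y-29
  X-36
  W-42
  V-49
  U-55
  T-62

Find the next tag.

Letter goes Y, X, W, V, U, T → S (letters move back 1 place in the alphabet).
Second component: 29, 36, 42, 49, 55, 62 → 68 (alternating steps +7, +6, +7, +6, …).
Putting it together: S-68.

S-68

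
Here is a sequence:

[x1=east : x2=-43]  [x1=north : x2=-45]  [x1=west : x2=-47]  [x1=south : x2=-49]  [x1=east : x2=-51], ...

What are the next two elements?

[x1=north : x2=-53], [x1=west : x2=-55]

X1: repeats east → north → west → south, so east, north, west, south, east → north → west.
X2 — −2 each step: -43, -45, -47, -49, -51 → -53 → -55.
Putting the parts together: [x1=north : x2=-53] and then [x1=west : x2=-55].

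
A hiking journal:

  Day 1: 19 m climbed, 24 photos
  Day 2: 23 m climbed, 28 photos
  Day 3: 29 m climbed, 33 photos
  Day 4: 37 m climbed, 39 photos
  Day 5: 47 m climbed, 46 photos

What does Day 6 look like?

For the m climbed, differences are 4, 6, 8, … (increasing by 2 each time): 19, 23, 29, 37, 47 → 59.
Photos goes 24, 28, 33, 39, 46 → 54 (differences are 4, 5, 6, … (increasing by 1 each time)).
Combining the parts gives 59 m climbed, 54 photos.

59 m climbed, 54 photos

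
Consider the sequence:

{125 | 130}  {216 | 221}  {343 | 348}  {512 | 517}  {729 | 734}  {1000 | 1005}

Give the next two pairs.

For the first slot, perfect cubes: 5³, 6³, 7³, …: 125, 216, 343, 512, 729, 1000 → 1331 → 1728.
Second slot goes 130, 221, 348, 517, 734, 1005 → 1336 → 1733 (always 5 more than the first slot).
So the next two pairs are {1331 | 1336} and {1728 | 1733}.

{1331 | 1336}, {1728 | 1733}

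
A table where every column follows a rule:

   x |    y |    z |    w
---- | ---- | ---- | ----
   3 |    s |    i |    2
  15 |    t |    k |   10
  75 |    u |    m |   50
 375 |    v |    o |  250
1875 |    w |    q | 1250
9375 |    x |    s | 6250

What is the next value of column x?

For the column x, ×5 each step: 3, 15, 75, 375, 1875, 9375 → 46875.

46875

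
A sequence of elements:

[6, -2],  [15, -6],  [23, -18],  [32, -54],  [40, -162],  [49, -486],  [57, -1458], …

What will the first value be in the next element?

First value goes 6, 15, 23, 32, 40, 49, 57 → 66 (alternating steps +9, +8, +9, +8, …).
Second value: -2, -6, -18, -54, -162, -486, -1458 → -4374 (×3 each step).

66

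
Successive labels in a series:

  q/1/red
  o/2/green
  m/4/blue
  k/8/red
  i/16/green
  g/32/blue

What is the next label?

e/64/red

Letter — letters move back 2 places in the alphabet: q, o, m, k, i, g → e.
For the second component, ×2 each step: 1, 2, 4, 8, 16, 32 → 64.
Colour: repeats red → green → blue; red, green, blue, red, green, blue → red.
Combining the parts gives e/64/red.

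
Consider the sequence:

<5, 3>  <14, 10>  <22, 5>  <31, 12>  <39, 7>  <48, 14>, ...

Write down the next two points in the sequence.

First part: alternating steps +9, +8, +9, +8, …, so 5, 14, 22, 31, 39, 48 → 56 → 65.
Second part: alternating steps +7, −5, +7, −5, …, so 3, 10, 5, 12, 7, 14 → 9 → 16.
Putting the parts together: <56, 9> and then <65, 16>.

<56, 9>, <65, 16>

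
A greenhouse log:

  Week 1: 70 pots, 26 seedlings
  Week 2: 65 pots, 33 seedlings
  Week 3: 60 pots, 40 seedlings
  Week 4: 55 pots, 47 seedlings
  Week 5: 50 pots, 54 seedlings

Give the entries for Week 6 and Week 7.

Pots — −5 each step: 70, 65, 60, 55, 50 → 45 → 40.
Seedlings — +7 each step: 26, 33, 40, 47, 54 → 61 → 68.
So the next two lines are 45 pots, 61 seedlings and 40 pots, 68 seedlings.

45 pots, 61 seedlings; 40 pots, 68 seedlings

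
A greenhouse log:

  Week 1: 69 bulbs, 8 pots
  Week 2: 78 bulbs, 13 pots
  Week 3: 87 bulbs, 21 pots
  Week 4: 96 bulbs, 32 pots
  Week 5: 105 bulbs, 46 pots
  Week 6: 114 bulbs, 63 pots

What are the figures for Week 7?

123 bulbs, 83 pots

Bulbs: 69, 78, 87, 96, 105, 114 → 123 (+9 each step).
For the pots, differences are 5, 8, 11, … (increasing by 3 each time): 8, 13, 21, 32, 46, 63 → 83.
Combining the parts gives 123 bulbs, 83 pots.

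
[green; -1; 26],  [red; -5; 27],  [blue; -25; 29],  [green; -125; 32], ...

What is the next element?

[red; -625; 36]

Colour goes green, red, blue, green → red (repeats green → red → blue).
Second coordinate: ×5 each step, so -1, -5, -25, -125 → -625.
Third coordinate: 26, 27, 29, 32 → 36 (differences are 1, 2, 3, … (increasing by 1 each time)).
Combining the parts gives [red; -625; 36].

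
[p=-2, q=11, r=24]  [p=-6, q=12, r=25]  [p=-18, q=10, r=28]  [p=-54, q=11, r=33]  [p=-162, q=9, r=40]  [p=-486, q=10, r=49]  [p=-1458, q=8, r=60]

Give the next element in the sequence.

[p=-4374, q=9, r=73]

P: -2, -6, -18, -54, -162, -486, -1458 → -4374 (×3 each step).
Q: alternating steps +1, −2, +1, −2, …; 11, 12, 10, 11, 9, 10, 8 → 9.
R — differences are 1, 3, 5, … (increasing by 2 each time): 24, 25, 28, 33, 40, 49, 60 → 73.
Putting it together: [p=-4374, q=9, r=73].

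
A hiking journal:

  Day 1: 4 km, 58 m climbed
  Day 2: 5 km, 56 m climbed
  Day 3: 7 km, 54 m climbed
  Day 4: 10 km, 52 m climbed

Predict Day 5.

14 km, 50 m climbed

For the km, differences are 1, 2, 3, … (increasing by 1 each time): 4, 5, 7, 10 → 14.
M climbed: −2 each step, so 58, 56, 54, 52 → 50.
Putting it together: 14 km, 50 m climbed.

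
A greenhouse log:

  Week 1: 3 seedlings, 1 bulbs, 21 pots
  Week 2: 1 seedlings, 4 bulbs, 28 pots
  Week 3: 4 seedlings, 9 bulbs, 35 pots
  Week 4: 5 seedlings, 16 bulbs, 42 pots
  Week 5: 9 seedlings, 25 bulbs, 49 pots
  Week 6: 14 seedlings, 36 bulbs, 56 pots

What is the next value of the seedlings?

Seedlings — each term is the sum of the two before it: 3, 1, 4, 5, 9, 14 → 23.
Bulbs: perfect squares: 1², 2², 3², …, so 1, 4, 9, 16, 25, 36 → 49.
For the pots, +7 each step: 21, 28, 35, 42, 49, 56 → 63.

23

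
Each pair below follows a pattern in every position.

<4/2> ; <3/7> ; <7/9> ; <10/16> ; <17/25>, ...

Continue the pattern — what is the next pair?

<27/41>

First part: 4, 3, 7, 10, 17 → 27 (each term is the sum of the two before it).
For the second part, each term is the sum of the two before it: 2, 7, 9, 16, 25 → 41.
Putting it together: <27/41>.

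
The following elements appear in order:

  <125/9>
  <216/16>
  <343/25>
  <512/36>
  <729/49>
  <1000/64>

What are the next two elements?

<1331/81>, <1728/100>

First component: perfect cubes: 5³, 6³, 7³, …, so 125, 216, 343, 512, 729, 1000 → 1331 → 1728.
Second component: perfect squares: 3², 4², 5², …, so 9, 16, 25, 36, 49, 64 → 81 → 100.
So the next two elements are <1331/81> and <1728/100>.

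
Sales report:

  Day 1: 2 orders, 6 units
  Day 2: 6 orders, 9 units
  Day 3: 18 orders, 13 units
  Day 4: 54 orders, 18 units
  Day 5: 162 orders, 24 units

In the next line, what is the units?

For the orders, ×3 each step: 2, 6, 18, 54, 162 → 486.
Units — differences are 3, 4, 5, … (increasing by 1 each time): 6, 9, 13, 18, 24 → 31.

31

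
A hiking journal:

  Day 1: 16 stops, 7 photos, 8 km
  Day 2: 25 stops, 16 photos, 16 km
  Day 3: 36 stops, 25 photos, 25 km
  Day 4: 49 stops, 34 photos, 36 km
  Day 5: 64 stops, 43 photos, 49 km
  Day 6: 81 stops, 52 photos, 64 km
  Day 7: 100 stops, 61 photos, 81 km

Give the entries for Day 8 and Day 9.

121 stops, 70 photos, 100 km; 144 stops, 79 photos, 121 km

Stops goes 16, 25, 36, 49, 64, 81, 100 → 121 → 144 (perfect squares: 4², 5², 6², …).
Photos — +9 each step: 7, 16, 25, 34, 43, 52, 61 → 70 → 79.
Km: 8, 16, 25, 36, 49, 64, 81 → 100 → 121 (always the previous value of the stops).
So the next two lines are 121 stops, 70 photos, 100 km and 144 stops, 79 photos, 121 km.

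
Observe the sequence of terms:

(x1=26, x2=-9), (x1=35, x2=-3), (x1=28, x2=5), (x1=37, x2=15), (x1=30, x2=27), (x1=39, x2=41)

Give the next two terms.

X1 — alternating steps +9, −7, +9, −7, …: 26, 35, 28, 37, 30, 39 → 32 → 41.
X2 goes -9, -3, 5, 15, 27, 41 → 57 → 75 (differences are 6, 8, 10, … (increasing by 2 each time)).
So the next two terms are (x1=32, x2=57) and (x1=41, x2=75).

(x1=32, x2=57), (x1=41, x2=75)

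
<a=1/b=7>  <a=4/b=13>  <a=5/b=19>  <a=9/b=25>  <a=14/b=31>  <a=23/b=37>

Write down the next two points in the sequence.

<a=37/b=43>, <a=60/b=49>

A — each term is the sum of the two before it: 1, 4, 5, 9, 14, 23 → 37 → 60.
B: 7, 13, 19, 25, 31, 37 → 43 → 49 (+6 each step).
So the next two points are <a=37/b=43> and <a=60/b=49>.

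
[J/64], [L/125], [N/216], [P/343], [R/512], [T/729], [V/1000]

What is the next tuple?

For the letter, letters move forward 2 places in the alphabet: J, L, N, P, R, T, V → X.
Second component: perfect cubes: 4³, 5³, 6³, …, so 64, 125, 216, 343, 512, 729, 1000 → 1331.
Combining the parts gives [X/1331].

[X/1331]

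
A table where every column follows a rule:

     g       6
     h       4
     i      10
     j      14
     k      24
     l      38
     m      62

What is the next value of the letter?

n

For the letter, letters move forward 1 place in the alphabet: g, h, i, j, k, l, m → n.
Second component: each term is the sum of the two before it; 6, 4, 10, 14, 24, 38, 62 → 100.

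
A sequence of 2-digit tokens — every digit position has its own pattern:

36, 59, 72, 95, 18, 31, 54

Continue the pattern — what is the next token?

77

First digit: +2 each step, mod 10, so 3, 5, 7, 9, 1, 3, 5 → 7.
For the second digit, +3 each step, mod 10: 6, 9, 2, 5, 8, 1, 4 → 7.
Combining the parts gives 77.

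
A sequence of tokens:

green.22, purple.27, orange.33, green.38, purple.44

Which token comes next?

orange.49

Colour goes green, purple, orange, green, purple → orange (repeats green → purple → orange).
Second component: alternating steps +5, +6, +5, +6, …; 22, 27, 33, 38, 44 → 49.
Combining the parts gives orange.49.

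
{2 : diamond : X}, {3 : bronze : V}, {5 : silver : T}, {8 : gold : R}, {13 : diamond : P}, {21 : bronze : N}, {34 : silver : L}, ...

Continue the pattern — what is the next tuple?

First part: each term is the sum of the two before it, so 2, 3, 5, 8, 13, 21, 34 → 55.
For the rank, repeats diamond → bronze → silver → gold: diamond, bronze, silver, gold, diamond, bronze, silver → gold.
Letter: letters move back 2 places in the alphabet, so X, V, T, R, P, N, L → J.
Combining the parts gives {55 : gold : J}.

{55 : gold : J}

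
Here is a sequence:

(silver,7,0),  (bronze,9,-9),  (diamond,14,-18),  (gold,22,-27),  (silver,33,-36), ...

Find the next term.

Rank — repeats silver → bronze → diamond → gold: silver, bronze, diamond, gold, silver → bronze.
For the second coordinate, differences are 2, 5, 8, … (increasing by 3 each time): 7, 9, 14, 22, 33 → 47.
For the third coordinate, −9 each step: 0, -9, -18, -27, -36 → -45.
Putting it together: (bronze,47,-45).

(bronze,47,-45)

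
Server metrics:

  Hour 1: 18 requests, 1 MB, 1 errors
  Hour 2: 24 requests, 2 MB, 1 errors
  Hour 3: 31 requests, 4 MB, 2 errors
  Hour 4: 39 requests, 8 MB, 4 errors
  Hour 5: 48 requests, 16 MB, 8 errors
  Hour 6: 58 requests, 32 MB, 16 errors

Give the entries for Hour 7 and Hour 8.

69 requests, 64 MB, 32 errors; 81 requests, 128 MB, 64 errors

Requests — differences are 6, 7, 8, … (increasing by 1 each time): 18, 24, 31, 39, 48, 58 → 69 → 81.
MB: 1, 2, 4, 8, 16, 32 → 64 → 128 (×2 each step).
Errors: always the previous value of the MB, so 1, 1, 2, 4, 8, 16 → 32 → 64.
Putting the parts together: 69 requests, 64 MB, 32 errors and then 81 requests, 128 MB, 64 errors.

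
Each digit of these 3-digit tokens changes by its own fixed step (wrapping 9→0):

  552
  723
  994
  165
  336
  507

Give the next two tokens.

778 then 949

First digit: +2 each step, mod 10, so 5, 7, 9, 1, 3, 5 → 7 → 9.
Second digit: 5, 2, 9, 6, 3, 0 → 7 → 4 (−3 each step, mod 10).
Third digit: +1 each step, mod 10; 2, 3, 4, 5, 6, 7 → 8 → 9.
So the next two tokens are 778 and 949.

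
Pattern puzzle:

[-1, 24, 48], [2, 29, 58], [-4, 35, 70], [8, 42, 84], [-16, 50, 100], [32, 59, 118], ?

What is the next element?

[-64, 69, 138]

First part: ×(-2) each step, so -1, 2, -4, 8, -16, 32 → -64.
Second part goes 24, 29, 35, 42, 50, 59 → 69 (differences are 5, 6, 7, … (increasing by 1 each time)).
Third part: always 2 × the second part; 48, 58, 70, 84, 100, 118 → 138.
Putting it together: [-64, 69, 138].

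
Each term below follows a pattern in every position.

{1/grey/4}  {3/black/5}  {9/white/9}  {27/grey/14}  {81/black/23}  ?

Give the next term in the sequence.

{243/white/37}

First coordinate: ×3 each step; 1, 3, 9, 27, 81 → 243.
For the shade, repeats grey → black → white: grey, black, white, grey, black → white.
Third coordinate — each term is the sum of the two before it: 4, 5, 9, 14, 23 → 37.
Combining the parts gives {243/white/37}.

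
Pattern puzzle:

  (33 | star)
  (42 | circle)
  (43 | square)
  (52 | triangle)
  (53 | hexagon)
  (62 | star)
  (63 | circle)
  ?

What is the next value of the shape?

square

Shape: star, circle, square, triangle, hexagon, star, circle → square (repeats star → circle → square → triangle → hexagon).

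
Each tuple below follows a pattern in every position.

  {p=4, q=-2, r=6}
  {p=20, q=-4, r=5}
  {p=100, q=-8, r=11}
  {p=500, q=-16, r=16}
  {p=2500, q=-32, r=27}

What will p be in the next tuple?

P: ×5 each step, so 4, 20, 100, 500, 2500 → 12500.

12500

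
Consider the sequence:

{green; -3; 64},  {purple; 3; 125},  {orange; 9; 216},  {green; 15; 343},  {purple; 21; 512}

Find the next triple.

{orange; 27; 729}

Colour goes green, purple, orange, green, purple → orange (repeats green → purple → orange).
Second slot: -3, 3, 9, 15, 21 → 27 (+6 each step).
Third slot: 64, 125, 216, 343, 512 → 729 (perfect cubes: 4³, 5³, 6³, …).
Combining the parts gives {orange; 27; 729}.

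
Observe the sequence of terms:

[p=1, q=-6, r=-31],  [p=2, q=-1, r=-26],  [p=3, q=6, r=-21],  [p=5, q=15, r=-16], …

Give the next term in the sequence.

[p=8, q=26, r=-11]

P goes 1, 2, 3, 5 → 8 (each term is the sum of the two before it).
Q: differences are 5, 7, 9, … (increasing by 2 each time); -6, -1, 6, 15 → 26.
R: +5 each step, so -31, -26, -21, -16 → -11.
Combining the parts gives [p=8, q=26, r=-11].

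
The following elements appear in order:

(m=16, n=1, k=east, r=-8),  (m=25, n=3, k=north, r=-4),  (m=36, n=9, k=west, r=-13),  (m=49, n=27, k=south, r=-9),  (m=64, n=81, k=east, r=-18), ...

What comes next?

(m=81, n=243, k=north, r=-14)

M: perfect squares: 4², 5², 6², …; 16, 25, 36, 49, 64 → 81.
N: ×3 each step, so 1, 3, 9, 27, 81 → 243.
For the k, repeats east → north → west → south: east, north, west, south, east → north.
R: alternating steps +4, −9, +4, −9, …; -8, -4, -13, -9, -18 → -14.
Putting it together: (m=81, n=243, k=north, r=-14).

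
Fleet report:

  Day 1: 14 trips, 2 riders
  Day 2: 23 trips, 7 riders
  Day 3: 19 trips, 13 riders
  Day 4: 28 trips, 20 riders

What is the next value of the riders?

28

Trips goes 14, 23, 19, 28 → 24 (alternating steps +9, −4, +9, −4, …).
Riders: 2, 7, 13, 20 → 28 (differences are 5, 6, 7, … (increasing by 1 each time)).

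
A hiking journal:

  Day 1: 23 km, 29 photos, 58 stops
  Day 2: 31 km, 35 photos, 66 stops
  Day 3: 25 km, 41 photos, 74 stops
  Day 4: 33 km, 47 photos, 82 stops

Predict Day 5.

Km goes 23, 31, 25, 33 → 27 (alternating steps +8, −6, +8, −6, …).
Photos: 29, 35, 41, 47 → 53 (+6 each step).
Stops: +8 each step; 58, 66, 74, 82 → 90.
Combining the parts gives 27 km, 53 photos, 90 stops.

27 km, 53 photos, 90 stops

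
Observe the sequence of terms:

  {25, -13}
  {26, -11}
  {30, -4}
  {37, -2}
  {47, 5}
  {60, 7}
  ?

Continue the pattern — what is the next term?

First part: 25, 26, 30, 37, 47, 60 → 76 (differences are 1, 4, 7, … (increasing by 3 each time)).
Second part: alternating steps +2, +7, +2, +7, …, so -13, -11, -4, -2, 5, 7 → 14.
So the next term is {76, 14}.

{76, 14}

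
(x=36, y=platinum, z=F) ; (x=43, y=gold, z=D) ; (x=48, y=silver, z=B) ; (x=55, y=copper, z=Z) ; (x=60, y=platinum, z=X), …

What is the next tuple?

(x=67, y=gold, z=V)

X — alternating steps +7, +5, +7, +5, …: 36, 43, 48, 55, 60 → 67.
For the y, repeats platinum → gold → silver → copper: platinum, gold, silver, copper, platinum → gold.
Z: letters move back 2 places in the alphabet, wrapping A→Z; F, D, B, Z, X → V.
Putting it together: (x=67, y=gold, z=V).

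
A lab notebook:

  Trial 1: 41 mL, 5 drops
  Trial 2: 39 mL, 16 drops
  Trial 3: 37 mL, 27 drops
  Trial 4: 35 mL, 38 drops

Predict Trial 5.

33 mL, 49 drops

ML — −2 each step: 41, 39, 37, 35 → 33.
Drops: +11 each step, so 5, 16, 27, 38 → 49.
So the next record is 33 mL, 49 drops.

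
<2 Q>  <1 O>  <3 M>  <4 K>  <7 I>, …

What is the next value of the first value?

11

First value: each term is the sum of the two before it; 2, 1, 3, 4, 7 → 11.
Letter: letters move back 2 places in the alphabet, so Q, O, M, K, I → G.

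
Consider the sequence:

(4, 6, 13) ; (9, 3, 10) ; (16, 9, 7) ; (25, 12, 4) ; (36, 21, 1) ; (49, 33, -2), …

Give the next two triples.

First slot — perfect squares: 2², 3², 4², …: 4, 9, 16, 25, 36, 49 → 64 → 81.
Second slot — each term is the sum of the two before it: 6, 3, 9, 12, 21, 33 → 54 → 87.
Third slot: −3 each step, so 13, 10, 7, 4, 1, -2 → -5 → -8.
So the next two triples are (64, 54, -5) and (81, 87, -8).

(64, 54, -5), (81, 87, -8)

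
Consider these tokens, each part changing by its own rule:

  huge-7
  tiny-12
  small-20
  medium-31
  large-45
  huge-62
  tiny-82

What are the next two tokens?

small-105 then medium-131

For the size, repeats huge → tiny → small → medium → large: huge, tiny, small, medium, large, huge, tiny → small → medium.
Second component — differences are 5, 8, 11, … (increasing by 3 each time): 7, 12, 20, 31, 45, 62, 82 → 105 → 131.
Putting the parts together: small-105 and then medium-131.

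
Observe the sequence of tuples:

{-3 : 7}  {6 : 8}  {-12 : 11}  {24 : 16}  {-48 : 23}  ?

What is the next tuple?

First value: ×(-2) each step, so -3, 6, -12, 24, -48 → 96.
Second value: differences are 1, 3, 5, … (increasing by 2 each time); 7, 8, 11, 16, 23 → 32.
Putting it together: {96 : 32}.

{96 : 32}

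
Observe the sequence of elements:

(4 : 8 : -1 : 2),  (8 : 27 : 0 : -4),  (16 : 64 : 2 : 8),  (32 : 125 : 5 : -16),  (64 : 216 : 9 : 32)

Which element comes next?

(128 : 343 : 14 : -64)

First coordinate: ×2 each step; 4, 8, 16, 32, 64 → 128.
Second coordinate: perfect cubes: 2³, 3³, 4³, …; 8, 27, 64, 125, 216 → 343.
For the third coordinate, differences are 1, 2, 3, … (increasing by 1 each time): -1, 0, 2, 5, 9 → 14.
Fourth coordinate: 2, -4, 8, -16, 32 → -64 (×(-2) each step).
Putting it together: (128 : 343 : 14 : -64).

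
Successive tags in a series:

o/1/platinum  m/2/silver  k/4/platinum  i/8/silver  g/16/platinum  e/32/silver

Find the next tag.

c/64/platinum

For the letter, letters move back 2 places in the alphabet: o, m, k, i, g, e → c.
Second component: ×2 each step, so 1, 2, 4, 8, 16, 32 → 64.
For the metal, alternates platinum ↔ silver: platinum, silver, platinum, silver, platinum, silver → platinum.
So the next tag is c/64/platinum.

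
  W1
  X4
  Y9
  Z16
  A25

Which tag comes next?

B36

Letter: W, X, Y, Z, A → B (letters move forward 1 place in the alphabet, wrapping Z→A).
For the second component, perfect squares: 1², 2², 3², …: 1, 4, 9, 16, 25 → 36.
Combining the parts gives B36.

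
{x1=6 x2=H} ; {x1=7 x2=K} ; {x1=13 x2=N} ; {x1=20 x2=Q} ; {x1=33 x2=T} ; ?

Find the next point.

{x1=53 x2=W}

X1: each term is the sum of the two before it, so 6, 7, 13, 20, 33 → 53.
X2: letters move forward 3 places in the alphabet; H, K, N, Q, T → W.
Combining the parts gives {x1=53 x2=W}.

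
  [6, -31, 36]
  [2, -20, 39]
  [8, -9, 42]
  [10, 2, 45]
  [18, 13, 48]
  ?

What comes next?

[28, 24, 51]

First part: 6, 2, 8, 10, 18 → 28 (each term is the sum of the two before it).
Second part: +11 each step; -31, -20, -9, 2, 13 → 24.
For the third part, +3 each step: 36, 39, 42, 45, 48 → 51.
Combining the parts gives [28, 24, 51].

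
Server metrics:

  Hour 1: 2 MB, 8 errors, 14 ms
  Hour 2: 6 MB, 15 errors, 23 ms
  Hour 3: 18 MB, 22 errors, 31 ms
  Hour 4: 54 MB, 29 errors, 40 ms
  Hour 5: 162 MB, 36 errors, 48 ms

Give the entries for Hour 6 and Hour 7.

486 MB, 43 errors, 57 ms; 1458 MB, 50 errors, 65 ms

MB: ×3 each step, so 2, 6, 18, 54, 162 → 486 → 1458.
Errors goes 8, 15, 22, 29, 36 → 43 → 50 (+7 each step).
Ms: alternating steps +9, +8, +9, +8, …, so 14, 23, 31, 40, 48 → 57 → 65.
Putting the parts together: 486 MB, 43 errors, 57 ms and then 1458 MB, 50 errors, 65 ms.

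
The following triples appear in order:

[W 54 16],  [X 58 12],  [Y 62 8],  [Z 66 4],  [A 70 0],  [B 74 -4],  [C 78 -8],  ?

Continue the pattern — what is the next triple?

[D 82 -12]

Letter: letters move forward 1 place in the alphabet, wrapping Z→A, so W, X, Y, Z, A, B, C → D.
Second coordinate goes 54, 58, 62, 66, 70, 74, 78 → 82 (+4 each step).
Third coordinate — together with the second coordinate always sums to 70: 16, 12, 8, 4, 0, -4, -8 → -12.
Combining the parts gives [D 82 -12].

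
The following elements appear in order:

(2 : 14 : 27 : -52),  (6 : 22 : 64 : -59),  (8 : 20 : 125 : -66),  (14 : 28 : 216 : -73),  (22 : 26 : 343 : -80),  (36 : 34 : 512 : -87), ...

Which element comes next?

(58 : 32 : 729 : -94)

For the first part, each term is the sum of the two before it: 2, 6, 8, 14, 22, 36 → 58.
For the second part, alternating steps +8, −2, +8, −2, …: 14, 22, 20, 28, 26, 34 → 32.
Third part: 27, 64, 125, 216, 343, 512 → 729 (perfect cubes: 3³, 4³, 5³, …).
For the fourth part, −7 each step: -52, -59, -66, -73, -80, -87 → -94.
Putting it together: (58 : 32 : 729 : -94).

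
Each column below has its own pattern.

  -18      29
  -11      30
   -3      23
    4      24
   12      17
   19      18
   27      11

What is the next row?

34  12

First component goes -18, -11, -3, 4, 12, 19, 27 → 34 (alternating steps +7, +8, +7, +8, …).
Second component — alternating steps +1, −7, +1, −7, …: 29, 30, 23, 24, 17, 18, 11 → 12.
Putting it together: 34  12.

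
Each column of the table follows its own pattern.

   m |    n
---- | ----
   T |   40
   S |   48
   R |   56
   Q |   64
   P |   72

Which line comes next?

Column m: T, S, R, Q, P → O (letters move back 1 place in the alphabet).
Column n: +8 each step, so 40, 48, 56, 64, 72 → 80.
Combining the parts gives O  80.

O  80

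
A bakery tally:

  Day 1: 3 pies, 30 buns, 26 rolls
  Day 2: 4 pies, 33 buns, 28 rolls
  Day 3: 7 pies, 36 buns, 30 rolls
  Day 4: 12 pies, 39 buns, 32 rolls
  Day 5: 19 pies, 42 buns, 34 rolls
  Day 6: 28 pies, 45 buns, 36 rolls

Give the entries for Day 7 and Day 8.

39 pies, 48 buns, 38 rolls; 52 pies, 51 buns, 40 rolls

Pies: differences are 1, 3, 5, … (increasing by 2 each time), so 3, 4, 7, 12, 19, 28 → 39 → 52.
Buns: +3 each step; 30, 33, 36, 39, 42, 45 → 48 → 51.
Rolls: +2 each step; 26, 28, 30, 32, 34, 36 → 38 → 40.
Putting the parts together: 39 pies, 48 buns, 38 rolls and then 52 pies, 51 buns, 40 rolls.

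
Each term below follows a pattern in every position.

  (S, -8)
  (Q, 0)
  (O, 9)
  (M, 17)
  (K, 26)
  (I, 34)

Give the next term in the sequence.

Letter — letters move back 2 places in the alphabet: S, Q, O, M, K, I → G.
Second slot: alternating steps +8, +9, +8, +9, …; -8, 0, 9, 17, 26, 34 → 43.
Combining the parts gives (G, 43).

(G, 43)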